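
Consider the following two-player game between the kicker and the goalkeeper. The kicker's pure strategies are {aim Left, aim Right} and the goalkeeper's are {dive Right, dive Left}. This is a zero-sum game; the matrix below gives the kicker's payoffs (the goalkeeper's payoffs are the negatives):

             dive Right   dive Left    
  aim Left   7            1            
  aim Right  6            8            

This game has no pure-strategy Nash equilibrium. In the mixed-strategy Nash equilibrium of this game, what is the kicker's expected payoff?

Set the kicker's expected payoff from aim Left equal to that from aim Right:
  the kicker's expected payoff from aim Left: q·7 + (1−q)·1 = 6q + 1
  the kicker's expected payoff from aim Right: q·6 + (1−q)·8 = -2q + 8
  6q + 1 = -2q + 8  ⇒  8q = 7  ⇒  q = 7/8.
At equilibrium the kicker is indifferent across rows, so the kicker's payoff equals the payoff from aim Left: (7/8)·7 + (1/8)·1 = 25/4.

25/4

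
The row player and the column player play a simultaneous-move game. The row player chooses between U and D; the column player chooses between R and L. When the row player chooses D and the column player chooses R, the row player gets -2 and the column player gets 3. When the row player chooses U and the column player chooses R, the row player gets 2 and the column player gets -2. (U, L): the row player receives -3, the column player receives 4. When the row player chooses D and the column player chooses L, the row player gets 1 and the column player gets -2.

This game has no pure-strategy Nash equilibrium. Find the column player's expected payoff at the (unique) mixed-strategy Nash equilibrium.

The column player's indifference between R and L determines the row player's mixing probability p:
  the column player's payoff from R: p·(-2) + (1−p)·3 = -5p + 3
  the column player's payoff from L: p·4 + (1−p)·(-2) = 6p - 2
  -5p + 3 = 6p - 2  ⇒  -11p = -5  ⇒  p = 5/11.
At equilibrium the column player is indifferent across columns, so the column player's payoff equals the payoff from R: (5/11)·(-2) + (6/11)·3 = 8/11.

8/11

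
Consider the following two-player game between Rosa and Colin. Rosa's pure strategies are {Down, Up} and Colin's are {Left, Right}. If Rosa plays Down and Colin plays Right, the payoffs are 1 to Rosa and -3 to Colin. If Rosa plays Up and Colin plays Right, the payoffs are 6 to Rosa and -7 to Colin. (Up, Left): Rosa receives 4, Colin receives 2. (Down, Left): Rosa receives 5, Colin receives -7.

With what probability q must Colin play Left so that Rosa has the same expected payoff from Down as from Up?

Colin's mix must leave Rosa indifferent between Down and Up.
  Rosa's payoff to Down: q·5 + (1−q)·1 = 4q + 1
  Rosa's payoff to Up: q·4 + (1−q)·6 = -2q + 6
  4q + 1 = -2q + 6  ⇒  6q = 5  ⇒  q = 5/6.

q = 5/6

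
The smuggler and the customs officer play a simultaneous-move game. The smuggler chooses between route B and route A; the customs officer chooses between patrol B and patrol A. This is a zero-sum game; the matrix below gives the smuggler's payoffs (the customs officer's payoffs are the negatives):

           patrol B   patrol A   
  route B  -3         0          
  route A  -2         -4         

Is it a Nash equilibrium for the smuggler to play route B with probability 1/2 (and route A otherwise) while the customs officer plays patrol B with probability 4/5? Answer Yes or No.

Given the smuggler's mix p = 1/2, the customs officer's payoff from patrol B is 5/2 but from patrol A is 2. The customs officer strictly prefers patrol B, so the customs officer would not mix.
So the proposed profile is not a Nash equilibrium.

No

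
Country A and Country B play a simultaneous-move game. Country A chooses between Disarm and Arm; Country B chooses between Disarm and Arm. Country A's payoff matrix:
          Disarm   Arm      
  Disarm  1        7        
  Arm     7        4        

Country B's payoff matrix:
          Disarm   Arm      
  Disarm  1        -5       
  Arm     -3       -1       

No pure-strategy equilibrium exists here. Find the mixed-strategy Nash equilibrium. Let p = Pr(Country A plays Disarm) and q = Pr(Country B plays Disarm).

Country A's mix must leave Country B indifferent between Disarm and Arm.
  Country B's payoff to Disarm: p·1 + (1−p)·(-3) = 4p - 3
  Country B's payoff to Arm: p·(-5) + (1−p)·(-1) = -4p - 1
  4p - 3 = -4p - 1  ⇒  8p = 2  ⇒  p = 1/4.
In a mixed equilibrium Country A is indifferent between Disarm and Arm; this condition fixes q.
  Country A's payoff to Disarm: q·1 + (1−q)·7 = -6q + 7
  Country A's payoff to Arm: q·7 + (1−q)·4 = 3q + 4
  -6q + 7 = 3q + 4  ⇒  -9q = -3  ⇒  q = 1/3.

p = 1/4, q = 1/3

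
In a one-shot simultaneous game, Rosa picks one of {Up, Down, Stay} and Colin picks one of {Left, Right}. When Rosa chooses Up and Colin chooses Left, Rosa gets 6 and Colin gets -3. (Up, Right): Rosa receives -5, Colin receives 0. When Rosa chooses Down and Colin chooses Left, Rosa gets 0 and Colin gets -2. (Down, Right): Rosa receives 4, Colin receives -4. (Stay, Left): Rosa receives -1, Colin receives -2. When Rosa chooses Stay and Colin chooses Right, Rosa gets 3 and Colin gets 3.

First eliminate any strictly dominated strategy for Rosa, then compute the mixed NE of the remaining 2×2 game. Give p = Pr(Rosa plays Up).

p = 2/5

Rosa's strategy Stay is strictly dominated by Down: 0 > -1 and 4 > 3. Eliminate Stay.
Set Colin's expected payoff from Left equal to that from Right:
  Colin's payoff to Left: p·(-3) + (1−p)·(-2) = -p - 2
  Colin's payoff to Right: p·0 + (1−p)·(-4) = 4p - 4
  -p - 2 = 4p - 4  ⇒  -5p = -2  ⇒  p = 2/5.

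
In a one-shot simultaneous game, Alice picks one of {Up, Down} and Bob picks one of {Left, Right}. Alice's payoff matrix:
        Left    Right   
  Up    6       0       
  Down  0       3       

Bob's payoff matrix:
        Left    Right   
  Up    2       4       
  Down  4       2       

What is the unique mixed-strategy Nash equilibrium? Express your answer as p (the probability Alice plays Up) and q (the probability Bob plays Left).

Alice's mix must leave Bob indifferent between Left and Right.
  Bob's expected payoff from Left: p·2 + (1−p)·4 = -2p + 4
  Bob's expected payoff from Right: p·4 + (1−p)·2 = 2p + 2
  -2p + 4 = 2p + 2  ⇒  -4p = -2  ⇒  p = 1/2.
Bob's mix must leave Alice indifferent between Up and Down.
  Alice's expected payoff from Up: q·6 + (1−q)·0 = 6q
  Alice's expected payoff from Down: q·0 + (1−q)·3 = -3q + 3
  6q = -3q + 3  ⇒  9q = 3  ⇒  q = 1/3.

p = 1/2, q = 1/3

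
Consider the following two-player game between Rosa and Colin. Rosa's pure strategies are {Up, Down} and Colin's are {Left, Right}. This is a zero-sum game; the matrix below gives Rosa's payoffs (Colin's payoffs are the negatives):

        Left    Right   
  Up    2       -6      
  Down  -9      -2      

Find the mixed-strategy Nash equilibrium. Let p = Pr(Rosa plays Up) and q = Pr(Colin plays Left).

p = 7/15, q = 4/15

For Colin to be willing to mix, Colin must be indifferent between Left and Right, which pins down Rosa's mix.
  Colin's payoff to Left: p·(-2) + (1−p)·9 = -11p + 9
  Colin's payoff to Right: p·6 + (1−p)·2 = 4p + 2
  -11p + 9 = 4p + 2  ⇒  -15p = -7  ⇒  p = 7/15.
In a mixed equilibrium Rosa is indifferent between Up and Down; this condition fixes q.
  Rosa's expected payoff from Up: q·2 + (1−q)·(-6) = 8q - 6
  Rosa's expected payoff from Down: q·(-9) + (1−q)·(-2) = -7q - 2
  8q - 6 = -7q - 2  ⇒  15q = 4  ⇒  q = 4/15.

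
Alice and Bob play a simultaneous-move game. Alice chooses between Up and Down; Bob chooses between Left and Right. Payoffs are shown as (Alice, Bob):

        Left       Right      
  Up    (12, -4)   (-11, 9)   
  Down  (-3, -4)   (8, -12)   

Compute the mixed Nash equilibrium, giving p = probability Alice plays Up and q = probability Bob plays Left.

p = 8/21, q = 19/34

In a mixed equilibrium Bob is indifferent between Left and Right; this condition fixes p.
  Bob's payoff from Left: p·(-4) + (1−p)·(-4) = -4
  Bob's payoff from Right: p·9 + (1−p)·(-12) = 21p - 12
  -4 = 21p - 12  ⇒  -21p = -8  ⇒  p = 8/21.
Bob's mix must leave Alice indifferent between Up and Down.
  Alice's payoff from Up: q·12 + (1−q)·(-11) = 23q - 11
  Alice's payoff from Down: q·(-3) + (1−q)·8 = -11q + 8
  23q - 11 = -11q + 8  ⇒  34q = 19  ⇒  q = 19/34.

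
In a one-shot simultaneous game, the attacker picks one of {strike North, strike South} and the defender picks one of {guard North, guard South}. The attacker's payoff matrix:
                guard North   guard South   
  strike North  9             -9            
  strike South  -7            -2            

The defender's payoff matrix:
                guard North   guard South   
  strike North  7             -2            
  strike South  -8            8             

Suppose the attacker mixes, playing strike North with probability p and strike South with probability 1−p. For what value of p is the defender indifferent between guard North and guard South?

p = 16/25

The attacker's mix must leave the defender indifferent between guard North and guard South.
  the defender's payoff to guard North: p·7 + (1−p)·(-8) = 15p - 8
  the defender's payoff to guard South: p·(-2) + (1−p)·8 = -10p + 8
  15p - 8 = -10p + 8  ⇒  25p = 16  ⇒  p = 16/25.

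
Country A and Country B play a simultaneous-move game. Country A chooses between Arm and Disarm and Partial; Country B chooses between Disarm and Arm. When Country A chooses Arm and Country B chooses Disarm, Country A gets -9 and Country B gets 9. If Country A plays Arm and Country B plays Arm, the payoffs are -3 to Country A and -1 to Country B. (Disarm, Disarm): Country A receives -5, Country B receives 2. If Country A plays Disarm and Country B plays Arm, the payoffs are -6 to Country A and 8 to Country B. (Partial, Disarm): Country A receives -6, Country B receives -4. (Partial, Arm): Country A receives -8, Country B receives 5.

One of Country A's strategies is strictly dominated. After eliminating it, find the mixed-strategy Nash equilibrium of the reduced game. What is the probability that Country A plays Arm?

Country A's strategy Partial is strictly dominated by Disarm: -5 > -6 and -6 > -8. Eliminate Partial.
Country A's mix must leave Country B indifferent between Disarm and Arm.
  Country B's payoff from Disarm: p·9 + (1−p)·2 = 7p + 2
  Country B's payoff from Arm: p·(-1) + (1−p)·8 = -9p + 8
  7p + 2 = -9p + 8  ⇒  16p = 6  ⇒  p = 3/8.

p = 3/8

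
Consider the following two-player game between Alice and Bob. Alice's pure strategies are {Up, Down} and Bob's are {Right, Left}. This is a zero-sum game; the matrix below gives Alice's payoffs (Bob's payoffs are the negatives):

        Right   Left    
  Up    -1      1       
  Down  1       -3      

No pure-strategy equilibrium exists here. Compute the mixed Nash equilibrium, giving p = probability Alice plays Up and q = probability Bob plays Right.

p = 2/3, q = 2/3

Alice's mix must leave Bob indifferent between Right and Left.
  Bob's payoff to Right: p·1 + (1−p)·(-1) = 2p - 1
  Bob's payoff to Left: p·(-1) + (1−p)·3 = -4p + 3
  2p - 1 = -4p + 3  ⇒  6p = 4  ⇒  p = 2/3.
For Alice to be willing to mix, Alice must be indifferent between Up and Down, which pins down Bob's mix.
  Alice's payoff to Up: q·(-1) + (1−q)·1 = -2q + 1
  Alice's payoff to Down: q·1 + (1−q)·(-3) = 4q - 3
  -2q + 1 = 4q - 3  ⇒  -6q = -4  ⇒  q = 2/3.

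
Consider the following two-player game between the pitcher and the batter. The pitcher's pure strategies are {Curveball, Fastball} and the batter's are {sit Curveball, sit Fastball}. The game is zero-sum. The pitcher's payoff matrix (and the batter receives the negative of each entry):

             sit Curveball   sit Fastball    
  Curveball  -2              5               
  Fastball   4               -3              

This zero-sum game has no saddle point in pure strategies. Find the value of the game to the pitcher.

Set the pitcher's expected payoff from Curveball equal to that from Fastball:
  the pitcher's expected payoff from Curveball: q·(-2) + (1−q)·5 = -7q + 5
  the pitcher's expected payoff from Fastball: q·4 + (1−q)·(-3) = 7q - 3
  -7q + 5 = 7q - 3  ⇒  -14q = -8  ⇒  q = 4/7.
The value is the pitcher's expected payoff against this mix (using Curveball): (4/7)·(-2) + (3/7)·5 = 1.

v = 1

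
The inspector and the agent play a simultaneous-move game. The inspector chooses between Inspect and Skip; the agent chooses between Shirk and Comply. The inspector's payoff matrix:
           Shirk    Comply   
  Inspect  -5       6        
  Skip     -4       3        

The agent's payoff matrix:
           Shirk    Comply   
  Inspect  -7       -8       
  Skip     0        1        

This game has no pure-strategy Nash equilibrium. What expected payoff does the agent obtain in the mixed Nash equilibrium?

-7/2

Set the agent's expected payoff from Shirk equal to that from Comply:
  the agent's payoff to Shirk: p·(-7) + (1−p)·0 = -7p
  the agent's payoff to Comply: p·(-8) + (1−p)·1 = -9p + 1
  -7p = -9p + 1  ⇒  2p = 1  ⇒  p = 1/2.
At equilibrium the agent is indifferent across columns, so the agent's payoff equals the payoff from Shirk: (1/2)·(-7) + (1/2)·0 = -7/2.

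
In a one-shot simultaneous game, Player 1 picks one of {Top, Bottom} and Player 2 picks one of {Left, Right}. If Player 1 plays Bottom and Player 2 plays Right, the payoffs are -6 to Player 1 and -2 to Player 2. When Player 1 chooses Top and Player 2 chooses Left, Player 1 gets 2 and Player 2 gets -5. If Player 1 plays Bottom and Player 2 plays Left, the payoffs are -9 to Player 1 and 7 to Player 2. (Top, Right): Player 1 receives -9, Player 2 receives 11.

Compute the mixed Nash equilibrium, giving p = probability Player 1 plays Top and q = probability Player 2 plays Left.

p = 9/25, q = 3/14

Player 1's mix must leave Player 2 indifferent between Left and Right.
  Player 2's expected payoff from Left: p·(-5) + (1−p)·7 = -12p + 7
  Player 2's expected payoff from Right: p·11 + (1−p)·(-2) = 13p - 2
  -12p + 7 = 13p - 2  ⇒  -25p = -9  ⇒  p = 9/25.
Player 2's mix must leave Player 1 indifferent between Top and Bottom.
  Player 1's payoff to Top: q·2 + (1−q)·(-9) = 11q - 9
  Player 1's payoff to Bottom: q·(-9) + (1−q)·(-6) = -3q - 6
  11q - 9 = -3q - 6  ⇒  14q = 3  ⇒  q = 3/14.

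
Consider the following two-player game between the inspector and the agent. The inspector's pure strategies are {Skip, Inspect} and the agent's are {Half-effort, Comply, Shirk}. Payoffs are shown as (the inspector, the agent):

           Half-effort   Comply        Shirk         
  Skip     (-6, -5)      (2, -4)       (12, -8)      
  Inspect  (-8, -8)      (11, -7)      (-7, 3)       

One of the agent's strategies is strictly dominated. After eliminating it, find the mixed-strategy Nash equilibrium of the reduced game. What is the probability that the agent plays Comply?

The agent's strategy Half-effort is strictly dominated by Comply: -4 > -5 and -7 > -8. Eliminate Half-effort.
The agent's mix must leave the inspector indifferent between Skip and Inspect.
  the inspector's payoff from Skip: q·2 + (1−q)·12 = -10q + 12
  the inspector's payoff from Inspect: q·11 + (1−q)·(-7) = 18q - 7
  -10q + 12 = 18q - 7  ⇒  -28q = -19  ⇒  q = 19/28.

q = 19/28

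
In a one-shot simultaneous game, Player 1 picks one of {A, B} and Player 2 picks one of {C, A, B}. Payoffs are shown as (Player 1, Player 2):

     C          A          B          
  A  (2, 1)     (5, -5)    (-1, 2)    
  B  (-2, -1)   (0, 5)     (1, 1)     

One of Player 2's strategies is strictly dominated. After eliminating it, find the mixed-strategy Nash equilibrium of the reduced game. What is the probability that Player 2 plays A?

q = 2/7

Player 2's strategy C is strictly dominated by B: 2 > 1 and 1 > -1. Eliminate C.
In a mixed equilibrium Player 1 is indifferent between A and B; this condition fixes q.
  Player 1's payoff to A: q·5 + (1−q)·(-1) = 6q - 1
  Player 1's payoff to B: q·0 + (1−q)·1 = -q + 1
  6q - 1 = -q + 1  ⇒  7q = 2  ⇒  q = 2/7.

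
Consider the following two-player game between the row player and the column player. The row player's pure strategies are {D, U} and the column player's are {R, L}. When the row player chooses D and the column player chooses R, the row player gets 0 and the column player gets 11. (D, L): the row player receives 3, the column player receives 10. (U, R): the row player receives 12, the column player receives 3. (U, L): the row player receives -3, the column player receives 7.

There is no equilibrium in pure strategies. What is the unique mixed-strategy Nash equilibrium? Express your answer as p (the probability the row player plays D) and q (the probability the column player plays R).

For the column player to be willing to mix, the column player must be indifferent between R and L, which pins down the row player's mix.
  the column player's expected payoff from R: p·11 + (1−p)·3 = 8p + 3
  the column player's expected payoff from L: p·10 + (1−p)·7 = 3p + 7
  8p + 3 = 3p + 7  ⇒  5p = 4  ⇒  p = 4/5.
For the row player to be willing to mix, the row player must be indifferent between D and U, which pins down the column player's mix.
  the row player's payoff from D: q·0 + (1−q)·3 = -3q + 3
  the row player's payoff from U: q·12 + (1−q)·(-3) = 15q - 3
  -3q + 3 = 15q - 3  ⇒  -18q = -6  ⇒  q = 1/3.

p = 4/5, q = 1/3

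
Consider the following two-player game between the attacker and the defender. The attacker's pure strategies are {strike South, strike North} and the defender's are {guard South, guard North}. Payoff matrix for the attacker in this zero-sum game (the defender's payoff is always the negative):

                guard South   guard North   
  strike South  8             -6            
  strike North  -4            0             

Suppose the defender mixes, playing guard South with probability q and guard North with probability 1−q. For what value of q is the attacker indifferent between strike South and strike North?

The defender's mix must leave the attacker indifferent between strike South and strike North.
  the attacker's expected payoff from strike South: q·8 + (1−q)·(-6) = 14q - 6
  the attacker's expected payoff from strike North: q·(-4) + (1−q)·0 = -4q
  14q - 6 = -4q  ⇒  18q = 6  ⇒  q = 1/3.

q = 1/3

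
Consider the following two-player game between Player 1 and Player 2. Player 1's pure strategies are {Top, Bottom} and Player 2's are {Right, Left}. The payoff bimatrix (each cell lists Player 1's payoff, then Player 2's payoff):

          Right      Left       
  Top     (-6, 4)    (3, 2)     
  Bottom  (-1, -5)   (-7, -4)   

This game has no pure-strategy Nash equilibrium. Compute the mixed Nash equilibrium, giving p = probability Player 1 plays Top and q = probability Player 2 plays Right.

p = 1/3, q = 2/3

Set Player 2's expected payoff from Right equal to that from Left:
  Player 2's payoff from Right: p·4 + (1−p)·(-5) = 9p - 5
  Player 2's payoff from Left: p·2 + (1−p)·(-4) = 6p - 4
  9p - 5 = 6p - 4  ⇒  3p = 1  ⇒  p = 1/3.
Player 1's indifference between Top and Bottom determines Player 2's mixing probability q:
  Player 1's payoff from Top: q·(-6) + (1−q)·3 = -9q + 3
  Player 1's payoff from Bottom: q·(-1) + (1−q)·(-7) = 6q - 7
  -9q + 3 = 6q - 7  ⇒  -15q = -10  ⇒  q = 2/3.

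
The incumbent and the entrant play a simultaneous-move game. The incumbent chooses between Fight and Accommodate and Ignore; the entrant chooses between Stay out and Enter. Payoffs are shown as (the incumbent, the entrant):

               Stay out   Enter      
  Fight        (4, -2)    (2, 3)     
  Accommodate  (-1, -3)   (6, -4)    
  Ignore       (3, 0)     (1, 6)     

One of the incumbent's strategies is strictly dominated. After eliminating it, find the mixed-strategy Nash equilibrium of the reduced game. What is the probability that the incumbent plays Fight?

The incumbent's strategy Ignore is strictly dominated by Fight: 4 > 3 and 2 > 1. Eliminate Ignore.
The entrant's indifference between Stay out and Enter determines the incumbent's mixing probability p:
  the entrant's expected payoff from Stay out: p·(-2) + (1−p)·(-3) = p - 3
  the entrant's expected payoff from Enter: p·3 + (1−p)·(-4) = 7p - 4
  p - 3 = 7p - 4  ⇒  -6p = -1  ⇒  p = 1/6.

p = 1/6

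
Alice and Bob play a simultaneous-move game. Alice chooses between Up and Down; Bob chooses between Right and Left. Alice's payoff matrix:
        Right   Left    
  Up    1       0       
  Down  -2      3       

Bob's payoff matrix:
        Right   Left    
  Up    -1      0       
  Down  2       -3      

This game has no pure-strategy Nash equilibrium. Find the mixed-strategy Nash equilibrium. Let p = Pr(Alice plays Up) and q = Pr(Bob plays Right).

p = 5/6, q = 1/2

For Bob to be willing to mix, Bob must be indifferent between Right and Left, which pins down Alice's mix.
  Bob's expected payoff from Right: p·(-1) + (1−p)·2 = -3p + 2
  Bob's expected payoff from Left: p·0 + (1−p)·(-3) = 3p - 3
  -3p + 2 = 3p - 3  ⇒  -6p = -5  ⇒  p = 5/6.
In a mixed equilibrium Alice is indifferent between Up and Down; this condition fixes q.
  Alice's payoff from Up: q·1 + (1−q)·0 = q
  Alice's payoff from Down: q·(-2) + (1−q)·3 = -5q + 3
  q = -5q + 3  ⇒  6q = 3  ⇒  q = 1/2.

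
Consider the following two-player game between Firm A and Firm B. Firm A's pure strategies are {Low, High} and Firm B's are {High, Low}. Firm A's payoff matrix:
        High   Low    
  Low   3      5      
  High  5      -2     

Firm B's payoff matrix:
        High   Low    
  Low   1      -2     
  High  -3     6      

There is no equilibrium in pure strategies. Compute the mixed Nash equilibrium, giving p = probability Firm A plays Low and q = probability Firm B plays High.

p = 3/4, q = 7/9

In a mixed equilibrium Firm B is indifferent between High and Low; this condition fixes p.
  Firm B's expected payoff from High: p·1 + (1−p)·(-3) = 4p - 3
  Firm B's expected payoff from Low: p·(-2) + (1−p)·6 = -8p + 6
  4p - 3 = -8p + 6  ⇒  12p = 9  ⇒  p = 3/4.
Firm A's indifference between Low and High determines Firm B's mixing probability q:
  Firm A's expected payoff from Low: q·3 + (1−q)·5 = -2q + 5
  Firm A's expected payoff from High: q·5 + (1−q)·(-2) = 7q - 2
  -2q + 5 = 7q - 2  ⇒  -9q = -7  ⇒  q = 7/9.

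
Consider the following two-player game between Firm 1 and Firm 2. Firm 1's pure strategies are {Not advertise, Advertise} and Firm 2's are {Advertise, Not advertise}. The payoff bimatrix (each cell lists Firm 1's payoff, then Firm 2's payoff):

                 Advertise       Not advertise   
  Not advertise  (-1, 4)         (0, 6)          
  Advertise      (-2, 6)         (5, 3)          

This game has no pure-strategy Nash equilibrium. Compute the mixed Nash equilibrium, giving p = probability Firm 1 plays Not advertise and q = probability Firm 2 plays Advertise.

p = 3/5, q = 5/6

Firm 2's indifference between Advertise and Not advertise determines Firm 1's mixing probability p:
  Firm 2's payoff from Advertise: p·4 + (1−p)·6 = -2p + 6
  Firm 2's payoff from Not advertise: p·6 + (1−p)·3 = 3p + 3
  -2p + 6 = 3p + 3  ⇒  -5p = -3  ⇒  p = 3/5.
Firm 2's mix must leave Firm 1 indifferent between Not advertise and Advertise.
  Firm 1's payoff to Not advertise: q·(-1) + (1−q)·0 = -q
  Firm 1's payoff to Advertise: q·(-2) + (1−q)·5 = -7q + 5
  -q = -7q + 5  ⇒  6q = 5  ⇒  q = 5/6.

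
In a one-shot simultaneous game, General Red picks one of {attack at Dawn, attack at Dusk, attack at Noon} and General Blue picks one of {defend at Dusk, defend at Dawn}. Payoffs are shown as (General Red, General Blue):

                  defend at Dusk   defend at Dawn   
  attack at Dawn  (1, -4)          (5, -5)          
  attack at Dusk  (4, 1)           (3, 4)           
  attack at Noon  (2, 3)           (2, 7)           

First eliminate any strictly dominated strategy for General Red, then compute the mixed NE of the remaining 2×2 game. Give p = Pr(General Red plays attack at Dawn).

p = 3/4

General Red's strategy attack at Noon is strictly dominated by attack at Dusk: 4 > 2 and 3 > 2. Eliminate attack at Noon.
For General Blue to be willing to mix, General Blue must be indifferent between defend at Dusk and defend at Dawn, which pins down General Red's mix.
  General Blue's payoff from defend at Dusk: p·(-4) + (1−p)·1 = -5p + 1
  General Blue's payoff from defend at Dawn: p·(-5) + (1−p)·4 = -9p + 4
  -5p + 1 = -9p + 4  ⇒  4p = 3  ⇒  p = 3/4.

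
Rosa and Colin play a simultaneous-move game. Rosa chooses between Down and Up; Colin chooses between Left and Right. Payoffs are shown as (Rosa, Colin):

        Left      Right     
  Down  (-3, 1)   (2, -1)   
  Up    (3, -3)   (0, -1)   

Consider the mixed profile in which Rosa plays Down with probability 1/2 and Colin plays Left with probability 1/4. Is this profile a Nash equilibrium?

Check Colin's indifference given Rosa's mix p = 1/2:
  payoff from Left = -1; payoff from Right = -1 — equal.
Check Rosa's indifference given Colin's mix q = 1/4:
  payoff from Down = 3/4; payoff from Up = 3/4 — equal.
Both players are indifferent, so neither can profitably deviate.

Yes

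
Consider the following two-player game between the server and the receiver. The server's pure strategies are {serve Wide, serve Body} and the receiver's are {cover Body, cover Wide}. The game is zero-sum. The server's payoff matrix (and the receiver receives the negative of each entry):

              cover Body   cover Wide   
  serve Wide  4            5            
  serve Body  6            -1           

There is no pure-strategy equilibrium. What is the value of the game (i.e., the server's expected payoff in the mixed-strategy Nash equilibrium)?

Set the server's expected payoff from serve Wide equal to that from serve Body:
  the server's payoff to serve Wide: q·4 + (1−q)·5 = -q + 5
  the server's payoff to serve Body: q·6 + (1−q)·(-1) = 7q - 1
  -q + 5 = 7q - 1  ⇒  -8q = -6  ⇒  q = 3/4.
The value is the server's expected payoff against this mix (using serve Wide): (3/4)·4 + (1/4)·5 = 17/4.

v = 17/4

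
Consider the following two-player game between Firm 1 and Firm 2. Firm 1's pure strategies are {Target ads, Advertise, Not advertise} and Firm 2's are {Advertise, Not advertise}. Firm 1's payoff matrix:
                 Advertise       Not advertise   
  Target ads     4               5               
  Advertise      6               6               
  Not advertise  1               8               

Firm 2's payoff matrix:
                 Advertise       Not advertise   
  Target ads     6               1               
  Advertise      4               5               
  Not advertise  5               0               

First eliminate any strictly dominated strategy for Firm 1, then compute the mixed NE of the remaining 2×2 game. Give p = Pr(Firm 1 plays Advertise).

p = 5/6

Firm 1's strategy Target ads is strictly dominated by Advertise: 6 > 4 and 6 > 5. Eliminate Target ads.
In a mixed equilibrium Firm 2 is indifferent between Advertise and Not advertise; this condition fixes p.
  Firm 2's payoff from Advertise: p·4 + (1−p)·5 = -p + 5
  Firm 2's payoff from Not advertise: p·5 + (1−p)·0 = 5p
  -p + 5 = 5p  ⇒  -6p = -5  ⇒  p = 5/6.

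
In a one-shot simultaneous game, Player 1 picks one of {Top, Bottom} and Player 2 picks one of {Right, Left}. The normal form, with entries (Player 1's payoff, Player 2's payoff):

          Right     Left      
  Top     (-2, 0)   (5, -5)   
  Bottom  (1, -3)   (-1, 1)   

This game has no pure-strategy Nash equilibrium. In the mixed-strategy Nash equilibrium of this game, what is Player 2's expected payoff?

Player 1's mix must leave Player 2 indifferent between Right and Left.
  Player 2's payoff to Right: p·0 + (1−p)·(-3) = 3p - 3
  Player 2's payoff to Left: p·(-5) + (1−p)·1 = -6p + 1
  3p - 3 = -6p + 1  ⇒  9p = 4  ⇒  p = 4/9.
At equilibrium Player 2 is indifferent across columns, so Player 2's payoff equals the payoff from Right: (4/9)·0 + (5/9)·(-3) = -5/3.

-5/3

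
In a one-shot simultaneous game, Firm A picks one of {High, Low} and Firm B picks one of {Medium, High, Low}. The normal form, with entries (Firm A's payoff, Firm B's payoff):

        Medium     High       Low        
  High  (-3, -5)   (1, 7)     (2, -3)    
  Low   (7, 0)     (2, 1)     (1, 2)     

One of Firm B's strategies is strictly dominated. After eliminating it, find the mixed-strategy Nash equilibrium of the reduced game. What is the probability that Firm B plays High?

q = 1/2

Firm B's strategy Medium is strictly dominated by Low: -3 > -5 and 2 > 0. Eliminate Medium.
Firm A's indifference between High and Low determines Firm B's mixing probability q:
  Firm A's payoff to High: q·1 + (1−q)·2 = -q + 2
  Firm A's payoff to Low: q·2 + (1−q)·1 = q + 1
  -q + 2 = q + 1  ⇒  -2q = -1  ⇒  q = 1/2.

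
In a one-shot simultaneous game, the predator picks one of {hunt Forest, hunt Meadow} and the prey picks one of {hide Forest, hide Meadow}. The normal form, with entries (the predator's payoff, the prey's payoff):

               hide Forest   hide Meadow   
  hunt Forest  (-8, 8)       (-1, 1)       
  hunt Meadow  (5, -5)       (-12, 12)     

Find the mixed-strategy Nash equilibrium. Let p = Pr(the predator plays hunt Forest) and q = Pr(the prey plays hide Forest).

In a mixed equilibrium the prey is indifferent between hide Forest and hide Meadow; this condition fixes p.
  the prey's payoff to hide Forest: p·8 + (1−p)·(-5) = 13p - 5
  the prey's payoff to hide Meadow: p·1 + (1−p)·12 = -11p + 12
  13p - 5 = -11p + 12  ⇒  24p = 17  ⇒  p = 17/24.
In a mixed equilibrium the predator is indifferent between hunt Forest and hunt Meadow; this condition fixes q.
  the predator's payoff to hunt Forest: q·(-8) + (1−q)·(-1) = -7q - 1
  the predator's payoff to hunt Meadow: q·5 + (1−q)·(-12) = 17q - 12
  -7q - 1 = 17q - 12  ⇒  -24q = -11  ⇒  q = 11/24.

p = 17/24, q = 11/24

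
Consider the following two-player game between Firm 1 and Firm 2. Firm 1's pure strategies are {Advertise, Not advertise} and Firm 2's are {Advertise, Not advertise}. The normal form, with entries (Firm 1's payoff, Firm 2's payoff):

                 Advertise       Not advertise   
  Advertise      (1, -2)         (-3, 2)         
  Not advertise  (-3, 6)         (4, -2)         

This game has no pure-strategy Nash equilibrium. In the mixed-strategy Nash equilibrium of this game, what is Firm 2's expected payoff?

Firm 1's mix must leave Firm 2 indifferent between Advertise and Not advertise.
  Firm 2's payoff from Advertise: p·(-2) + (1−p)·6 = -8p + 6
  Firm 2's payoff from Not advertise: p·2 + (1−p)·(-2) = 4p - 2
  -8p + 6 = 4p - 2  ⇒  -12p = -8  ⇒  p = 2/3.
At equilibrium Firm 2 is indifferent across columns, so Firm 2's payoff equals the payoff from Advertise: (2/3)·(-2) + (1/3)·6 = 2/3.

2/3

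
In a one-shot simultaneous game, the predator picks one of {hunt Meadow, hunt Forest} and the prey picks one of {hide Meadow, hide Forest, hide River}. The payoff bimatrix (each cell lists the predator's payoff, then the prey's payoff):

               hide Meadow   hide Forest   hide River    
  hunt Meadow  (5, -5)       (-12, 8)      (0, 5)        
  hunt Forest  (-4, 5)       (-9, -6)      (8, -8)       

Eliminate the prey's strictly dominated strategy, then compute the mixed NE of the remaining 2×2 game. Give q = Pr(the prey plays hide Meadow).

The prey's strategy hide River is strictly dominated by hide Forest: 8 > 5 and -6 > -8. Eliminate hide River.
The prey's mix must leave the predator indifferent between hunt Meadow and hunt Forest.
  the predator's expected payoff from hunt Meadow: q·5 + (1−q)·(-12) = 17q - 12
  the predator's expected payoff from hunt Forest: q·(-4) + (1−q)·(-9) = 5q - 9
  17q - 12 = 5q - 9  ⇒  12q = 3  ⇒  q = 1/4.

q = 1/4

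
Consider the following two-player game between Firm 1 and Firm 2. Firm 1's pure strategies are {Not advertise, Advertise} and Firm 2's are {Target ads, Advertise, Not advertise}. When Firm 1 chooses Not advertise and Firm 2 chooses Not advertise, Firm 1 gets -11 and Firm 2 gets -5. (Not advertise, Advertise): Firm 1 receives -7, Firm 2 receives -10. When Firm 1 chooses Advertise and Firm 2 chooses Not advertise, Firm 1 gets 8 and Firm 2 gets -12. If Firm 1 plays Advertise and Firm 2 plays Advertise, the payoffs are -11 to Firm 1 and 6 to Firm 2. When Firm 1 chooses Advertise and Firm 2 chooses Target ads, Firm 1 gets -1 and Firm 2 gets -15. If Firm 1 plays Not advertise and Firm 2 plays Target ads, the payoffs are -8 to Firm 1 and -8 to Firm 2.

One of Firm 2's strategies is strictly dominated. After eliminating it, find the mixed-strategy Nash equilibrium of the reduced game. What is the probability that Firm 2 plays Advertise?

q = 19/23

Firm 2's strategy Target ads is strictly dominated by Not advertise: -5 > -8 and -12 > -15. Eliminate Target ads.
Firm 1's indifference between Not advertise and Advertise determines Firm 2's mixing probability q:
  Firm 1's payoff from Not advertise: q·(-7) + (1−q)·(-11) = 4q - 11
  Firm 1's payoff from Advertise: q·(-11) + (1−q)·8 = -19q + 8
  4q - 11 = -19q + 8  ⇒  23q = 19  ⇒  q = 19/23.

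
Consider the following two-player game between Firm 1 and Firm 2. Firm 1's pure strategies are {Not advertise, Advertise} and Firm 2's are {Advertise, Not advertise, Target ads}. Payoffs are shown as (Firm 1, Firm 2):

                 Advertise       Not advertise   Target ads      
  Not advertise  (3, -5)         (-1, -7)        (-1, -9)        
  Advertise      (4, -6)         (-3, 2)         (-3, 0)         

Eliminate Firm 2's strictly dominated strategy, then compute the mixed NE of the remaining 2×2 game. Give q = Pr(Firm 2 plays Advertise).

q = 2/3

Firm 2's strategy Target ads is strictly dominated by Not advertise: -7 > -9 and 2 > 0. Eliminate Target ads.
Set Firm 1's expected payoff from Not advertise equal to that from Advertise:
  Firm 1's payoff from Not advertise: q·3 + (1−q)·(-1) = 4q - 1
  Firm 1's payoff from Advertise: q·4 + (1−q)·(-3) = 7q - 3
  4q - 1 = 7q - 3  ⇒  -3q = -2  ⇒  q = 2/3.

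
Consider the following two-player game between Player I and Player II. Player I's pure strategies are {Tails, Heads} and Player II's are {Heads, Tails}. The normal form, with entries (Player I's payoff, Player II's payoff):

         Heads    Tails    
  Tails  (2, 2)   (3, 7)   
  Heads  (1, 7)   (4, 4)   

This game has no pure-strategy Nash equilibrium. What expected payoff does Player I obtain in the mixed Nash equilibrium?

Set Player I's expected payoff from Tails equal to that from Heads:
  Player I's payoff from Tails: q·2 + (1−q)·3 = -q + 3
  Player I's payoff from Heads: q·1 + (1−q)·4 = -3q + 4
  -q + 3 = -3q + 4  ⇒  2q = 1  ⇒  q = 1/2.
At equilibrium Player I is indifferent across rows, so Player I's payoff equals the payoff from Tails: (1/2)·2 + (1/2)·3 = 5/2.

5/2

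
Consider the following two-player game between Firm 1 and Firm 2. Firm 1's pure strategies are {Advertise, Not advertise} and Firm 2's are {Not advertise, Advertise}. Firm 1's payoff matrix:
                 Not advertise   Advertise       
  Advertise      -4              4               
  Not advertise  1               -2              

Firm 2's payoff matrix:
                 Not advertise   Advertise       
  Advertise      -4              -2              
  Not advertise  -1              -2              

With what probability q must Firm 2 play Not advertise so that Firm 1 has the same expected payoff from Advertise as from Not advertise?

Set Firm 1's expected payoff from Advertise equal to that from Not advertise:
  Firm 1's payoff from Advertise: q·(-4) + (1−q)·4 = -8q + 4
  Firm 1's payoff from Not advertise: q·1 + (1−q)·(-2) = 3q - 2
  -8q + 4 = 3q - 2  ⇒  -11q = -6  ⇒  q = 6/11.

q = 6/11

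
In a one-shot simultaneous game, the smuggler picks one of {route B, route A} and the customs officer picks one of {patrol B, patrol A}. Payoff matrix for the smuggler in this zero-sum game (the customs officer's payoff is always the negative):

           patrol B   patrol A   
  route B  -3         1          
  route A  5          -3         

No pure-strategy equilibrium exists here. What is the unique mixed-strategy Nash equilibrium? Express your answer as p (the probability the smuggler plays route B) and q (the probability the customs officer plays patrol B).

p = 2/3, q = 1/3

In a mixed equilibrium the customs officer is indifferent between patrol B and patrol A; this condition fixes p.
  the customs officer's payoff from patrol B: p·3 + (1−p)·(-5) = 8p - 5
  the customs officer's payoff from patrol A: p·(-1) + (1−p)·3 = -4p + 3
  8p - 5 = -4p + 3  ⇒  12p = 8  ⇒  p = 2/3.
Set the smuggler's expected payoff from route B equal to that from route A:
  the smuggler's payoff to route B: q·(-3) + (1−q)·1 = -4q + 1
  the smuggler's payoff to route A: q·5 + (1−q)·(-3) = 8q - 3
  -4q + 1 = 8q - 3  ⇒  -12q = -4  ⇒  q = 1/3.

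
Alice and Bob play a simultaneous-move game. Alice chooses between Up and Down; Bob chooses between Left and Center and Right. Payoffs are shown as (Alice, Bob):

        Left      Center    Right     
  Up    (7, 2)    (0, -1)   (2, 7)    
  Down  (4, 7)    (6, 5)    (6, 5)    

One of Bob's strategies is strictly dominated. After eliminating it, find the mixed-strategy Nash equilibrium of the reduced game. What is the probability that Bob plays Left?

q = 4/7

Bob's strategy Center is strictly dominated by Left: 2 > -1 and 7 > 5. Eliminate Center.
For Alice to be willing to mix, Alice must be indifferent between Up and Down, which pins down Bob's mix.
  Alice's payoff to Up: q·7 + (1−q)·2 = 5q + 2
  Alice's payoff to Down: q·4 + (1−q)·6 = -2q + 6
  5q + 2 = -2q + 6  ⇒  7q = 4  ⇒  q = 4/7.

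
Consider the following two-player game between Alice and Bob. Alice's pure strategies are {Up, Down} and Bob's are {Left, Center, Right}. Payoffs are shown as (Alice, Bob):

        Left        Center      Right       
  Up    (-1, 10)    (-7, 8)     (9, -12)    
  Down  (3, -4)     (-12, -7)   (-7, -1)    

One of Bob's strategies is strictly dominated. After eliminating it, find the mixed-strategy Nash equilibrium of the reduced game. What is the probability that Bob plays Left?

Bob's strategy Center is strictly dominated by Left: 10 > 8 and -4 > -7. Eliminate Center.
Set Alice's expected payoff from Up equal to that from Down:
  Alice's expected payoff from Up: q·(-1) + (1−q)·9 = -10q + 9
  Alice's expected payoff from Down: q·3 + (1−q)·(-7) = 10q - 7
  -10q + 9 = 10q - 7  ⇒  -20q = -16  ⇒  q = 4/5.

q = 4/5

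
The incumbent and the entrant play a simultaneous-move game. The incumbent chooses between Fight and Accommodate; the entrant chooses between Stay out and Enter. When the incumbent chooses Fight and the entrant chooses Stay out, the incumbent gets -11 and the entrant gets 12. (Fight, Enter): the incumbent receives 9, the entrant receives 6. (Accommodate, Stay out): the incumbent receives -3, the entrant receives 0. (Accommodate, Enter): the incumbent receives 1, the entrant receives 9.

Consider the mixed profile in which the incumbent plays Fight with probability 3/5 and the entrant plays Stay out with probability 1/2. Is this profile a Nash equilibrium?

Check the entrant's indifference given the incumbent's mix p = 3/5:
  payoff from Stay out = 36/5; payoff from Enter = 36/5 — equal.
Check the incumbent's indifference given the entrant's mix q = 1/2:
  payoff from Fight = -1; payoff from Accommodate = -1 — equal.
Both players are indifferent, so neither can profitably deviate.

Yes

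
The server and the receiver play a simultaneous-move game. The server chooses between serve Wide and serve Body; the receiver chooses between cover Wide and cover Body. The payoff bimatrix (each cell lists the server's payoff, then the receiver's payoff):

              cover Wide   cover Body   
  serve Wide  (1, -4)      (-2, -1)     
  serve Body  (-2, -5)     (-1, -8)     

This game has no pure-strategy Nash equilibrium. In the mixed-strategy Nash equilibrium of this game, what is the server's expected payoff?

-5/4

For the server to be willing to mix, the server must be indifferent between serve Wide and serve Body, which pins down the receiver's mix.
  the server's payoff to serve Wide: q·1 + (1−q)·(-2) = 3q - 2
  the server's payoff to serve Body: q·(-2) + (1−q)·(-1) = -q - 1
  3q - 2 = -q - 1  ⇒  4q = 1  ⇒  q = 1/4.
At equilibrium the server is indifferent across rows, so the server's payoff equals the payoff from serve Wide: (1/4)·1 + (3/4)·(-2) = -5/4.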